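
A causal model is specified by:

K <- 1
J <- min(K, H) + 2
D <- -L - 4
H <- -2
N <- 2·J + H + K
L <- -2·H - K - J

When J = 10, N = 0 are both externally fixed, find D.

The joint intervention fixes J = 10, N = 0, removing each variable's own equation.
L = -2·H - K - J  [with H=-2, K=1, J=10]  = -7
D = -L - 4  [with L=-7]  = 3

3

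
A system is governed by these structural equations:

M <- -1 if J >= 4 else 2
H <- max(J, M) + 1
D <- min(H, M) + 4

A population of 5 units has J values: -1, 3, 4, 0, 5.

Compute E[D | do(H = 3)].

4.8

Under do(H=3), H's equation is replaced by H=3 for every unit. Per-unit D: 6, 6, 3, 6, 3. Mean = 4.8.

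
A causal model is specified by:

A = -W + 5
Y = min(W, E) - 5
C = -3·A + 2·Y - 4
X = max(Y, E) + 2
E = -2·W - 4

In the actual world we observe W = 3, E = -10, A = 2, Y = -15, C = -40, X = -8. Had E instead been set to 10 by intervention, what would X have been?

12

Under do(E=10), the mechanism E = -2·W - 4 is discarded; E is fixed at 10.
Y = min(W, E) - 5  [with W=3, E=10]  = -2
X = max(Y, E) + 2  [with Y=-2, E=10]  = 12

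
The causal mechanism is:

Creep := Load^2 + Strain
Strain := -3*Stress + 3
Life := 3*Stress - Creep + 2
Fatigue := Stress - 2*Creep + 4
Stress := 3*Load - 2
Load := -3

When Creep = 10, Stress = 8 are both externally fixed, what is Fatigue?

The joint intervention fixes Creep = 10, Stress = 8, removing each variable's own equation.
Fatigue = Stress - 2*Creep + 4  [with Stress=8, Creep=10]  = -8

-8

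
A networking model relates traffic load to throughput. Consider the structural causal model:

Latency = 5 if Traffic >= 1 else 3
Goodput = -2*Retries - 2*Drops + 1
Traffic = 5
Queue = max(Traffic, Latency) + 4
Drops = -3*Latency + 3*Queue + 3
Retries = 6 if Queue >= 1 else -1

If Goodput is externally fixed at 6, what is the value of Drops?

do(Goodput=6) replaces the equation Goodput = -2*Retries - 2*Drops + 1 with the constant Goodput = 6.
No directed path runs from Goodput to Drops, so Drops keeps its natural value.
Latency = 5 if Traffic >= 1 else 3  [with Traffic=5]  = 5
Queue = max(Traffic, Latency) + 4  [with Traffic=5, Latency=5]  = 9
Drops = -3*Latency + 3*Queue + 3  [with Latency=5, Queue=9]  = 15

15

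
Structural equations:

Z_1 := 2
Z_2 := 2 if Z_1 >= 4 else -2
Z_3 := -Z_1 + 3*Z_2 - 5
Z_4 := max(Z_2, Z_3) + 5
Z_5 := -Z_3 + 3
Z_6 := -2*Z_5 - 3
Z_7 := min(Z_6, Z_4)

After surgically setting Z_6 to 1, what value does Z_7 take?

Intervening sets Z_6 = 1 and removes its equation (Z_6 := -2*Z_5 - 3).
Z_2 = 2 if Z_1 >= 4 else -2  [with Z_1=2]  = -2
Z_3 = -Z_1 + 3*Z_2 - 5  [with Z_1=2, Z_2=-2]  = -13
Z_4 = max(Z_2, Z_3) + 5  [with Z_2=-2, Z_3=-13]  = 3
Z_7 = min(Z_6, Z_4)  [with Z_6=1, Z_4=3]  = 1

1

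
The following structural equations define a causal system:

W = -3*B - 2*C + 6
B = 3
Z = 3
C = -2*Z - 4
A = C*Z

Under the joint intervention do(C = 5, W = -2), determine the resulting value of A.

15

The joint intervention fixes C = 5, W = -2, removing each variable's own equation.
A = C*Z  [with C=5, Z=3]  = 15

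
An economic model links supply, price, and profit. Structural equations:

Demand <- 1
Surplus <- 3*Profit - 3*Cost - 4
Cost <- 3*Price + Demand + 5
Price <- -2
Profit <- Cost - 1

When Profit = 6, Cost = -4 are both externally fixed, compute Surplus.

The joint intervention fixes Profit = 6, Cost = -4, removing each variable's own equation.
Surplus = 3*Profit - 3*Cost - 4  [with Profit=6, Cost=-4]  = 26

26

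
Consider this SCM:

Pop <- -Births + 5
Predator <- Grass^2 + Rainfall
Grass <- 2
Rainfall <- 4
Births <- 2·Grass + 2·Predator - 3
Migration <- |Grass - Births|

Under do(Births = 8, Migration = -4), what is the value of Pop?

-3

The joint intervention fixes Births = 8, Migration = -4, removing each variable's own equation.
Pop = -Births + 5  [with Births=8]  = -3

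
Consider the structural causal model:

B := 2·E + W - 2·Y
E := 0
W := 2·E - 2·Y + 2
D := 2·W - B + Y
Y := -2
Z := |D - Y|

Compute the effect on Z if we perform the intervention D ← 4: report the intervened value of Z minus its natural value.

The intervention breaks the incoming arrows to D: D := 2·W - B + Y no longer applies, and D = 4.
Z = |D - Y|  [with D=4, Y=-2]  = 6
Without intervention: W = 2·E - 2·Y + 2  [with E=0, Y=-2]  = 6; B = 2·E + W - 2·Y  [with E=0, W=6, Y=-2]  = 10; D = 2·W - B + Y  [with W=6, B=10, Y=-2]  = 0; Z = |D - Y|  [with D=0, Y=-2]  = 2.
Change = 6 − 2 = 4.

4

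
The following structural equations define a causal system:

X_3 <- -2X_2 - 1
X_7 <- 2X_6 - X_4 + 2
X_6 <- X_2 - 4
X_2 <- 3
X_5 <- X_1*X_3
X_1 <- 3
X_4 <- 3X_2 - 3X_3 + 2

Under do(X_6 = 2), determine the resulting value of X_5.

do(X_6=2) replaces the equation X_6 <- X_2 - 4 with the constant X_6 = 2.
Since X_5 is not a descendant of the intervened variable, it is unaffected.
X_3 = -2X_2 - 1  [with X_2=3]  = -7
X_5 = X_1*X_3  [with X_1=3, X_3=-7]  = -21

-21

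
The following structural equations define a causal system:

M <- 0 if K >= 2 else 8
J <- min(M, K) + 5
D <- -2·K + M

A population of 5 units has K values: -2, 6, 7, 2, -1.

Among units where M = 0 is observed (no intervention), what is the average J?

Observing M=0 restricts to units where M's equation naturally yields 0: K ∈ {6, 7, 2}. In that subpopulation J = 5, 5, 5, mean 5.

5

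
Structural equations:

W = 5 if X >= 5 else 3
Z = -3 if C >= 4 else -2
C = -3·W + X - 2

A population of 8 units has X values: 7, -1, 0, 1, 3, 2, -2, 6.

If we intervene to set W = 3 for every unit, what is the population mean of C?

-9

do(W=3) breaks W's dependence on X. With W=3 fixed, C across the units is -4, -12, -11, -10, -8, -9, -13, -5, mean -9.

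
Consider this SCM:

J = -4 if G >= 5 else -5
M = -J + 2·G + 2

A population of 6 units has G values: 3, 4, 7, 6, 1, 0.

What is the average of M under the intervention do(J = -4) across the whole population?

13

Under do(J=-4), J's equation is replaced by J=-4 for every unit. Per-unit M: 12, 14, 20, 18, 8, 6. Mean = 13.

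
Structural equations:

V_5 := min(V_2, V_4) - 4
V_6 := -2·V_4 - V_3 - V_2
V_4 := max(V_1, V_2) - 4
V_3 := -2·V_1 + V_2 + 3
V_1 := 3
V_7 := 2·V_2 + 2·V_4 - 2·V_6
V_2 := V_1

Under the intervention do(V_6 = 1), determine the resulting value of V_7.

2

Intervening sets V_6 = 1 and removes its equation (V_6 := -2·V_4 - V_3 - V_2).
V_2 = V_1  [with V_1=3]  = 3
V_4 = max(V_1, V_2) - 4  [with V_1=3, V_2=3]  = -1
V_7 = 2·V_2 + 2·V_4 - 2·V_6  [with V_2=3, V_4=-1, V_6=1]  = 2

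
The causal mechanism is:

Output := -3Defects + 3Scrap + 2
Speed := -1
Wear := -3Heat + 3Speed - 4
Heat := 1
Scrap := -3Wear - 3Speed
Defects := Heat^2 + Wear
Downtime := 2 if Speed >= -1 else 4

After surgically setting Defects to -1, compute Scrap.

Intervening sets Defects = -1 and removes its equation (Defects := Heat^2 + Wear).
No directed path runs from Defects to Scrap, so Scrap keeps its natural value.
Wear = -3Heat + 3Speed - 4  [with Heat=1, Speed=-1]  = -10
Scrap = -3Wear - 3Speed  [with Wear=-10, Speed=-1]  = 33

33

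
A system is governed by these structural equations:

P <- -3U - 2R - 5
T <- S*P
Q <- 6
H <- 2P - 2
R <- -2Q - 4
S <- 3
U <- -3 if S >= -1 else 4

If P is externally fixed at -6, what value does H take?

The intervention breaks the incoming arrows to P: P <- -3U - 2R - 5 no longer applies, and P = -6.
H = 2P - 2  [with P=-6]  = -14

-14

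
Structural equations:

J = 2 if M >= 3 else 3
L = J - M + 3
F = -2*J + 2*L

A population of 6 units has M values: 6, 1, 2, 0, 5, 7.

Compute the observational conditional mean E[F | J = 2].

Conditioning on J=2 selects the 3 unit(s) with M ∈ {6, 5, 7}. Their F values: -6, -4, -8. Mean = -6.

-6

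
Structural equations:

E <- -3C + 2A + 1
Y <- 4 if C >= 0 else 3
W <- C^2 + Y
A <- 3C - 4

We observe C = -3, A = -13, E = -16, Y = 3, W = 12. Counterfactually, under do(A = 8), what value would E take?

The intervention breaks the incoming arrows to A: A <- 3C - 4 no longer applies, and A = 8.
E = -3C + 2A + 1  [with C=-3, A=8]  = 26

26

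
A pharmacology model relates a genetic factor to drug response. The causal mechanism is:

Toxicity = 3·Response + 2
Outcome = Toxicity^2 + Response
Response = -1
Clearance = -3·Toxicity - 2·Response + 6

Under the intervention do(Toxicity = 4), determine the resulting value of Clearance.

The intervention breaks the incoming arrows to Toxicity: Toxicity = 3·Response + 2 no longer applies, and Toxicity = 4.
Clearance = -3·Toxicity - 2·Response + 6  [with Toxicity=4, Response=-1]  = -4

-4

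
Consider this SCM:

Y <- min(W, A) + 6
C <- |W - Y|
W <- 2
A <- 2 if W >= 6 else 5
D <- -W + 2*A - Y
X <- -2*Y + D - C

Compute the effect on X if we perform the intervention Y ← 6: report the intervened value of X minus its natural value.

The intervention breaks the incoming arrows to Y: Y <- min(W, A) + 6 no longer applies, and Y = 6.
A = 2 if W >= 6 else 5  [with W=2]  = 5
D = -W + 2*A - Y  [with W=2, A=5, Y=6]  = 2
C = |W - Y|  [with W=2, Y=6]  = 4
X = -2*Y + D - C  [with Y=6, D=2, C=4]  = -14
Without intervention: A = 2 if W >= 6 else 5  [with W=2]  = 5; Y = min(W, A) + 6  [with W=2, A=5]  = 8; D = -W + 2*A - Y  [with W=2, A=5, Y=8]  = 0; C = |W - Y|  [with W=2, Y=8]  = 6; X = -2*Y + D - C  [with Y=8, D=0, C=6]  = -22.
Change = -14 − (-22) = 8.

8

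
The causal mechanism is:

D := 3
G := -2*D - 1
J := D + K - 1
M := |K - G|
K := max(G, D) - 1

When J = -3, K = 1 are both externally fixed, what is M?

8

The joint intervention fixes J = -3, K = 1, removing each variable's own equation.
G = -2*D - 1  [with D=3]  = -7
M = |K - G|  [with K=1, G=-7]  = 8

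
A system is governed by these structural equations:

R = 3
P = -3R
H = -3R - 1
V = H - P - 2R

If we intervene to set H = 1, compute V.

4

Under do(H=1), the mechanism H = -3R - 1 is discarded; H is fixed at 1.
P = -3R  [with R=3]  = -9
V = H - P - 2R  [with H=1, P=-9, R=3]  = 4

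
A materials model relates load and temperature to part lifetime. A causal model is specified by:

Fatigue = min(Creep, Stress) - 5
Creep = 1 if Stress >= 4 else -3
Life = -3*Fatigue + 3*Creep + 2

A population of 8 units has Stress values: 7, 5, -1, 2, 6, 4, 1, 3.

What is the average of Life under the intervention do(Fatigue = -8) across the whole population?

23

Under do(Fatigue=-8), Fatigue's equation is replaced by Fatigue=-8 for every unit. Per-unit Life: 29, 29, 17, 17, 29, 29, 17, 17. Mean = 23.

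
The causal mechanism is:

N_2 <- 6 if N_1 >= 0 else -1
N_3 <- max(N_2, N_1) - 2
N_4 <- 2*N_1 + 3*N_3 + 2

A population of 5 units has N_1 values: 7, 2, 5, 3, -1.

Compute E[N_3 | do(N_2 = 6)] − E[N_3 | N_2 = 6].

The intervention sets N_2=6 in all 5 units regardless of N_1. Recomputing N_3 per unit gives 5, 4, 4, 4, 4; average 4.2.
Observing N_2=6 restricts to units where N_2's equation naturally yields 6: N_1 ∈ {7, 2, 5, 3}. In that subpopulation N_3 = 5, 4, 4, 4, mean 4.25.
Difference = 4.2 − 4.25 = -0.05.

-0.05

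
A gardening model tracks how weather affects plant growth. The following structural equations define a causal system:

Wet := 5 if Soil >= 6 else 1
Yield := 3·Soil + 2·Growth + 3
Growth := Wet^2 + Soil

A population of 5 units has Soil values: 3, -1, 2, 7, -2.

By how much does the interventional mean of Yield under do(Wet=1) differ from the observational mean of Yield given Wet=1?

The intervention sets Wet=1 in all 5 units regardless of Soil. Recomputing Yield per unit gives 20, 0, 15, 40, -5; average 14.
Observing Wet=1 restricts to units where Wet's equation naturally yields 1: Soil ∈ {3, -1, 2, -2}. In that subpopulation Yield = 20, 0, 15, -5, mean 7.5.
Difference = 14 − 7.5 = 6.5.

6.5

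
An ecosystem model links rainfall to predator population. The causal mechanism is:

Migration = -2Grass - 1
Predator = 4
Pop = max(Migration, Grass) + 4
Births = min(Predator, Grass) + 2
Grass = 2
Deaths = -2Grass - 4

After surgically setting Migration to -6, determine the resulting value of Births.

do(Migration=-6) replaces the equation Migration = -2Grass - 1 with the constant Migration = -6.
Births is not downstream of the intervention, so its value is determined by the original equations.
Births = min(Predator, Grass) + 2  [with Predator=4, Grass=2]  = 4

4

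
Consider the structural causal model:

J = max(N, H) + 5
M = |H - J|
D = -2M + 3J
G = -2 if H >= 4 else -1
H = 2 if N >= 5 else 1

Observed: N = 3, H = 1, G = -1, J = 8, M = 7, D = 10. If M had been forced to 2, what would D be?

20

The intervention breaks the incoming arrows to M: M = |H - J| no longer applies, and M = 2.
H = 2 if N >= 5 else 1  [with N=3]  = 1
J = max(N, H) + 5  [with N=3, H=1]  = 8
D = -2M + 3J  [with M=2, J=8]  = 20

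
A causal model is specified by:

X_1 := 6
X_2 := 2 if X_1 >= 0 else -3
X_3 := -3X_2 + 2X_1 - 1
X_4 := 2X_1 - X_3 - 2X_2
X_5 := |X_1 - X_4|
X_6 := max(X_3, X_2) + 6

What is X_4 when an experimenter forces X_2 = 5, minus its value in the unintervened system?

3

Under do(X_2=5), the mechanism X_2 := 2 if X_1 >= 0 else -3 is discarded; X_2 is fixed at 5.
X_3 = -3X_2 + 2X_1 - 1  [with X_2=5, X_1=6]  = -4
X_4 = 2X_1 - X_3 - 2X_2  [with X_1=6, X_3=-4, X_2=5]  = 6
Without intervention: X_2 = 2 if X_1 >= 0 else -3  [with X_1=6]  = 2; X_3 = -3X_2 + 2X_1 - 1  [with X_2=2, X_1=6]  = 5; X_4 = 2X_1 - X_3 - 2X_2  [with X_1=6, X_3=5, X_2=2]  = 3.
Change = 6 − 3 = 3.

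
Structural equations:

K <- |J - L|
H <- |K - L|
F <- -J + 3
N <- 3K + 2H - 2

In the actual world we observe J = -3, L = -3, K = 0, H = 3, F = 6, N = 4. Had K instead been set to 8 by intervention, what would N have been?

44

The intervention breaks the incoming arrows to K: K <- |J - L| no longer applies, and K = 8.
H = |K - L|  [with K=8, L=-3]  = 11
N = 3K + 2H - 2  [with K=8, H=11]  = 44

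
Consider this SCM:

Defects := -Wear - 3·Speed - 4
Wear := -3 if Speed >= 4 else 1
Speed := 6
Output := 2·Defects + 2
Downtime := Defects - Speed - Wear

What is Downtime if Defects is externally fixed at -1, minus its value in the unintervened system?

do(Defects=-1) replaces the equation Defects := -Wear - 3·Speed - 4 with the constant Defects = -1.
Wear = -3 if Speed >= 4 else 1  [with Speed=6]  = -3
Downtime = Defects - Speed - Wear  [with Defects=-1, Speed=6, Wear=-3]  = -4
Without intervention: Wear = -3 if Speed >= 4 else 1  [with Speed=6]  = -3; Defects = -Wear - 3·Speed - 4  [with Wear=-3, Speed=6]  = -19; Downtime = Defects - Speed - Wear  [with Defects=-19, Speed=6, Wear=-3]  = -22.
Change = -4 − (-22) = 18.

18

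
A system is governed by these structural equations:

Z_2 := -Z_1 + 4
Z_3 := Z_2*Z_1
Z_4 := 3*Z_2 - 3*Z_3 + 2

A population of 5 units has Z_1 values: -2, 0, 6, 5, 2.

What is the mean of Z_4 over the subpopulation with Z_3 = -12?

Observing Z_3=-12 restricts to units where Z_3's equation naturally yields -12: Z_1 ∈ {-2, 6}. In that subpopulation Z_4 = 56, 32, mean 44.

44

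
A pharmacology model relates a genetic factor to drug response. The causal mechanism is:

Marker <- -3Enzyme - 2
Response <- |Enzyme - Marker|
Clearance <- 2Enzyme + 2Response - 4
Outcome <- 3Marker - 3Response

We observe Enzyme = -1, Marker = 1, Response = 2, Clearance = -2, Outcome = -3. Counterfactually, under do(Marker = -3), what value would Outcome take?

do(Marker=-3) replaces the equation Marker <- -3Enzyme - 2 with the constant Marker = -3.
Response = |Enzyme - Marker|  [with Enzyme=-1, Marker=-3]  = 2
Outcome = 3Marker - 3Response  [with Marker=-3, Response=2]  = -15

-15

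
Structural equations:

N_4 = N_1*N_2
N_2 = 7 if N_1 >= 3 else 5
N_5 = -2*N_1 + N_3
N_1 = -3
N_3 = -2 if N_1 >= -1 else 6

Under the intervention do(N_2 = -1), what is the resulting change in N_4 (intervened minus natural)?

18

Under do(N_2=-1), the mechanism N_2 = 7 if N_1 >= 3 else 5 is discarded; N_2 is fixed at -1.
N_4 = N_1*N_2  [with N_1=-3, N_2=-1]  = 3
Without intervention: N_2 = 7 if N_1 >= 3 else 5  [with N_1=-3]  = 5; N_4 = N_1*N_2  [with N_1=-3, N_2=5]  = -15.
Change = 3 − (-15) = 18.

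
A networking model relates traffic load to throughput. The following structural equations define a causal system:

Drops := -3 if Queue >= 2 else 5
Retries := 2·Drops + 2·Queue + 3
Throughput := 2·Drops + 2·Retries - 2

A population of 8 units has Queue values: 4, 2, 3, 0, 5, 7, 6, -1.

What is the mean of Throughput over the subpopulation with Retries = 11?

22

Conditioning on Retries=11 selects the 2 unit(s) with Queue ∈ {7, -1}. Their Throughput values: 14, 30. Mean = 22.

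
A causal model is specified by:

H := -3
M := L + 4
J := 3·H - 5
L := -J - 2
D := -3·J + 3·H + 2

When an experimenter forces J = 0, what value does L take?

Under do(J=0), the mechanism J := 3·H - 5 is discarded; J is fixed at 0.
L = -J - 2  [with J=0]  = -2

-2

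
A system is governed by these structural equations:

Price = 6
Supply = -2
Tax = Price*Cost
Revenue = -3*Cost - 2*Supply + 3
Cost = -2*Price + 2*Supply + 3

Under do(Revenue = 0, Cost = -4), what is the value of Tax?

The joint intervention fixes Revenue = 0, Cost = -4, removing each variable's own equation.
Tax = Price*Cost  [with Price=6, Cost=-4]  = -24

-24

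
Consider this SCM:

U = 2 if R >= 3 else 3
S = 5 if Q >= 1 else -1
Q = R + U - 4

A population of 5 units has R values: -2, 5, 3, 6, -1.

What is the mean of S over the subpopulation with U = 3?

Conditioning on U=3 selects the 2 unit(s) with R ∈ {-2, -1}. Their S values: -1, -1. Mean = -1.

-1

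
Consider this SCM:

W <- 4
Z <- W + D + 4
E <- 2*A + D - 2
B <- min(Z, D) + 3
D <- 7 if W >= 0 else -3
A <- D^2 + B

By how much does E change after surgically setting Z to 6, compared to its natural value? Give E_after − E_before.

The intervention breaks the incoming arrows to Z: Z <- W + D + 4 no longer applies, and Z = 6.
D = 7 if W >= 0 else -3  [with W=4]  = 7
B = min(Z, D) + 3  [with Z=6, D=7]  = 9
A = D^2 + B  [with D=7, B=9]  = 58
E = 2*A + D - 2  [with A=58, D=7]  = 121
Without intervention: D = 7 if W >= 0 else -3  [with W=4]  = 7; Z = W + D + 4  [with W=4, D=7]  = 15; B = min(Z, D) + 3  [with Z=15, D=7]  = 10; A = D^2 + B  [with D=7, B=10]  = 59; E = 2*A + D - 2  [with A=59, D=7]  = 123.
Change = 121 − 123 = -2.

-2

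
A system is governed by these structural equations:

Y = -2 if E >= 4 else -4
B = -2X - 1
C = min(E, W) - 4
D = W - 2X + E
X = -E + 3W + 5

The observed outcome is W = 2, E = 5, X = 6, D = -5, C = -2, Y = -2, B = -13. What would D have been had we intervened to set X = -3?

13

The intervention breaks the incoming arrows to X: X = -E + 3W + 5 no longer applies, and X = -3.
D = W - 2X + E  [with W=2, X=-3, E=5]  = 13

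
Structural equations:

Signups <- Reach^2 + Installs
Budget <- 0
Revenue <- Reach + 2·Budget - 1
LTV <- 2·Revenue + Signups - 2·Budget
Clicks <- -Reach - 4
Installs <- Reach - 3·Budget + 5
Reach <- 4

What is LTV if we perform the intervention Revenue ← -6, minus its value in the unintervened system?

-18

Intervening sets Revenue = -6 and removes its equation (Revenue <- Reach + 2·Budget - 1).
Installs = Reach - 3·Budget + 5  [with Reach=4, Budget=0]  = 9
Signups = Reach^2 + Installs  [with Reach=4, Installs=9]  = 25
LTV = 2·Revenue + Signups - 2·Budget  [with Revenue=-6, Signups=25, Budget=0]  = 13
Without intervention: Installs = Reach - 3·Budget + 5  [with Reach=4, Budget=0]  = 9; Signups = Reach^2 + Installs  [with Reach=4, Installs=9]  = 25; Revenue = Reach + 2·Budget - 1  [with Reach=4, Budget=0]  = 3; LTV = 2·Revenue + Signups - 2·Budget  [with Revenue=3, Signups=25, Budget=0]  = 31.
Change = 13 − 31 = -18.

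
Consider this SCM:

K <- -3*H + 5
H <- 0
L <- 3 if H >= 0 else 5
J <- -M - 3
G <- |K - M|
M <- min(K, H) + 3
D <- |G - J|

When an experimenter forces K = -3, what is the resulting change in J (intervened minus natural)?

3

do(K=-3) replaces the equation K <- -3*H + 5 with the constant K = -3.
M = min(K, H) + 3  [with K=-3, H=0]  = 0
J = -M - 3  [with M=0]  = -3
Without intervention: K = -3*H + 5  [with H=0]  = 5; M = min(K, H) + 3  [with K=5, H=0]  = 3; J = -M - 3  [with M=3]  = -6.
Change = -3 − (-6) = 3.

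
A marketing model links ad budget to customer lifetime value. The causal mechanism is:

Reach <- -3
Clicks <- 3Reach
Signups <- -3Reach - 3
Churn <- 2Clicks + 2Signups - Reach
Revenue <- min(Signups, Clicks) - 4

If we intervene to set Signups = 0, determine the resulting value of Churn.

The intervention breaks the incoming arrows to Signups: Signups <- -3Reach - 3 no longer applies, and Signups = 0.
Clicks = 3Reach  [with Reach=-3]  = -9
Churn = 2Clicks + 2Signups - Reach  [with Clicks=-9, Signups=0, Reach=-3]  = -15

-15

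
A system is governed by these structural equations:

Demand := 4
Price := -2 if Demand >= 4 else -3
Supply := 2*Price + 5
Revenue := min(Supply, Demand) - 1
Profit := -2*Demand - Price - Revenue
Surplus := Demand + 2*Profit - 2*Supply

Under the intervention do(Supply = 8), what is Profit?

do(Supply=8) replaces the equation Supply := 2*Price + 5 with the constant Supply = 8.
Price = -2 if Demand >= 4 else -3  [with Demand=4]  = -2
Revenue = min(Supply, Demand) - 1  [with Supply=8, Demand=4]  = 3
Profit = -2*Demand - Price - Revenue  [with Demand=4, Price=-2, Revenue=3]  = -9

-9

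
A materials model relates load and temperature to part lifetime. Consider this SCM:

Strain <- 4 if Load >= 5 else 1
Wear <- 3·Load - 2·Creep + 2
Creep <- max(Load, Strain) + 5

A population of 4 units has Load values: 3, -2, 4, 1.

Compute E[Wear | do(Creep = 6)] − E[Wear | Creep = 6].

Every unit gets Creep=6 under the intervention. Wear values become -1, -16, 2, -7; E[Wear|do(Creep=6)] = -5.5.
E[Wear|Creep=6] averages over only the 2 units with Creep=6 (Load = -2, 1): Wear = -16, -7, mean -11.5.
Difference = -5.5 − (-11.5) = 6.

6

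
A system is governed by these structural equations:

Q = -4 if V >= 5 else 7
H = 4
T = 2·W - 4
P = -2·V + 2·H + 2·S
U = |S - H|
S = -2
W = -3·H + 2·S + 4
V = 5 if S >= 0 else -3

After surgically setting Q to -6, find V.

-3

do(Q=-6) replaces the equation Q = -4 if V >= 5 else 7 with the constant Q = -6.
Since V is not a descendant of the intervened variable, it is unaffected.
V = 5 if S >= 0 else -3  [with S=-2]  = -3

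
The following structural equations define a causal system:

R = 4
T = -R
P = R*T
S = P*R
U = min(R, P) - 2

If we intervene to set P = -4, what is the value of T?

Under do(P=-4), the mechanism P = R*T is discarded; P is fixed at -4.
Since T is not a descendant of the intervened variable, it is unaffected.
T = -R  [with R=4]  = -4

-4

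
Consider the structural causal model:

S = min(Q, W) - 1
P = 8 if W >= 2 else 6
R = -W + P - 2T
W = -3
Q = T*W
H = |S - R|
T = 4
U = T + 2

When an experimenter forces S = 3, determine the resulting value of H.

Intervening sets S = 3 and removes its equation (S = min(Q, W) - 1).
P = 8 if W >= 2 else 6  [with W=-3]  = 6
R = -W + P - 2T  [with W=-3, P=6, T=4]  = 1
H = |S - R|  [with S=3, R=1]  = 2

2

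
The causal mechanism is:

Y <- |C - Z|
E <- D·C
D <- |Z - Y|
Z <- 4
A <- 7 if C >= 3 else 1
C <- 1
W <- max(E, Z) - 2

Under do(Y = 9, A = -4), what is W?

3

Under do(Y = 9, A = -4), each intervened variable's structural equation is replaced by its fixed value.
D = |Z - Y|  [with Z=4, Y=9]  = 5
E = D·C  [with D=5, C=1]  = 5
W = max(E, Z) - 2  [with E=5, Z=4]  = 3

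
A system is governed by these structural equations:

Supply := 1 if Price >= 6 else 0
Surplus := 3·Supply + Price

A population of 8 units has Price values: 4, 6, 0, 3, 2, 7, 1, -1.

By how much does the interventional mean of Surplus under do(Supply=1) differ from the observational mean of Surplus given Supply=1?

The intervention sets Supply=1 in all 8 units regardless of Price. Recomputing Surplus per unit gives 7, 9, 3, 6, 5, 10, 4, 2; average 5.75.
E[Surplus|Supply=1] averages over only the 2 units with Supply=1 (Price = 6, 7): Surplus = 9, 10, mean 9.5.
Difference = 5.75 − 9.5 = -3.75.

-3.75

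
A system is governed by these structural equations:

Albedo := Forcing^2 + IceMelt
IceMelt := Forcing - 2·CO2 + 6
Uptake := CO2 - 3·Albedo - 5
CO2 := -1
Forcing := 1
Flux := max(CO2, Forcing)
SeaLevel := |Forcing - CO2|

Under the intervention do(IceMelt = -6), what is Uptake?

9

The intervention breaks the incoming arrows to IceMelt: IceMelt := Forcing - 2·CO2 + 6 no longer applies, and IceMelt = -6.
Albedo = Forcing^2 + IceMelt  [with Forcing=1, IceMelt=-6]  = -5
Uptake = CO2 - 3·Albedo - 5  [with CO2=-1, Albedo=-5]  = 9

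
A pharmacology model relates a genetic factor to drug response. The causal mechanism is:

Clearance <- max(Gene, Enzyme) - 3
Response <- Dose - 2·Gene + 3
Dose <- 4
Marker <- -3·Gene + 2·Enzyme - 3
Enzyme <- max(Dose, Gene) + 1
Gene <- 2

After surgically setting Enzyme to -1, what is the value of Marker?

-11

The intervention breaks the incoming arrows to Enzyme: Enzyme <- max(Dose, Gene) + 1 no longer applies, and Enzyme = -1.
Marker = -3·Gene + 2·Enzyme - 3  [with Gene=2, Enzyme=-1]  = -11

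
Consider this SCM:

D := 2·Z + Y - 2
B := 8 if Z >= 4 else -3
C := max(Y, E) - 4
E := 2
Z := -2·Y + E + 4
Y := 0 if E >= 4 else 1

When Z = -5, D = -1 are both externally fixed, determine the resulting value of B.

Setting Z = -5, D = -1 by intervention discards those variables' equations.
B = 8 if Z >= 4 else -3  [with Z=-5]  = -3

-3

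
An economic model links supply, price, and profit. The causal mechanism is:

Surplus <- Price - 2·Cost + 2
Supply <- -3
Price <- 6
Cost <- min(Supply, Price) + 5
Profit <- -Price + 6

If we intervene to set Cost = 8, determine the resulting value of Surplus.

-8

do(Cost=8) replaces the equation Cost <- min(Supply, Price) + 5 with the constant Cost = 8.
Surplus = Price - 2·Cost + 2  [with Price=6, Cost=8]  = -8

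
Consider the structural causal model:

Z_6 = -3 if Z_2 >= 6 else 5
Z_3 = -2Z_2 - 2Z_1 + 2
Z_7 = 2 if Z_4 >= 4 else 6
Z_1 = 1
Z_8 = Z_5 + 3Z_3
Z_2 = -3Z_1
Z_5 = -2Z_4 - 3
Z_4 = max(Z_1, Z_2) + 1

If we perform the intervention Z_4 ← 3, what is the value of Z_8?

9

do(Z_4=3) replaces the equation Z_4 = max(Z_1, Z_2) + 1 with the constant Z_4 = 3.
Z_2 = -3Z_1  [with Z_1=1]  = -3
Z_3 = -2Z_2 - 2Z_1 + 2  [with Z_2=-3, Z_1=1]  = 6
Z_5 = -2Z_4 - 3  [with Z_4=3]  = -9
Z_8 = Z_5 + 3Z_3  [with Z_5=-9, Z_3=6]  = 9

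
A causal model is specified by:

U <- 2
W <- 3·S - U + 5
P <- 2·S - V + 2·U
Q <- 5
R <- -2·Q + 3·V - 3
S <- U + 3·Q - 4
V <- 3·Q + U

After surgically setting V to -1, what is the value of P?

The intervention breaks the incoming arrows to V: V <- 3·Q + U no longer applies, and V = -1.
S = U + 3·Q - 4  [with U=2, Q=5]  = 13
P = 2·S - V + 2·U  [with S=13, V=-1, U=2]  = 31

31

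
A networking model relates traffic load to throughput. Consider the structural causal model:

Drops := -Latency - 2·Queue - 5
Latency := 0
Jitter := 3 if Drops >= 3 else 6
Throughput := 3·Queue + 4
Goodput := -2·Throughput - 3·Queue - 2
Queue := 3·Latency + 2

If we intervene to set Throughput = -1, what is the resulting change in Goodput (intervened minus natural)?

The intervention breaks the incoming arrows to Throughput: Throughput := 3·Queue + 4 no longer applies, and Throughput = -1.
Queue = 3·Latency + 2  [with Latency=0]  = 2
Goodput = -2·Throughput - 3·Queue - 2  [with Throughput=-1, Queue=2]  = -6
Without intervention: Queue = 3·Latency + 2  [with Latency=0]  = 2; Throughput = 3·Queue + 4  [with Queue=2]  = 10; Goodput = -2·Throughput - 3·Queue - 2  [with Throughput=10, Queue=2]  = -28.
Change = -6 − (-28) = 22.

22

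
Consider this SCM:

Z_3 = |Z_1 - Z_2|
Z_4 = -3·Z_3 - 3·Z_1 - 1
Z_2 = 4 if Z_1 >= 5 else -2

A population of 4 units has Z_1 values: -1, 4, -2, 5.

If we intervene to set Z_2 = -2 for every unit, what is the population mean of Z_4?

do(Z_2=-2) breaks Z_2's dependence on Z_1. With Z_2=-2 fixed, Z_4 across the units is -1, -31, 5, -37, mean -16.

-16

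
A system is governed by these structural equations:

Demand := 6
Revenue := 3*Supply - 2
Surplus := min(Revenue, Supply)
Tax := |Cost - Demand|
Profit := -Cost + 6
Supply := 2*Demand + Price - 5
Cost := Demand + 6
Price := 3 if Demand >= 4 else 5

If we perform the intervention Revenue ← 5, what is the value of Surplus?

do(Revenue=5) replaces the equation Revenue := 3*Supply - 2 with the constant Revenue = 5.
Price = 3 if Demand >= 4 else 5  [with Demand=6]  = 3
Supply = 2*Demand + Price - 5  [with Demand=6, Price=3]  = 10
Surplus = min(Revenue, Supply)  [with Revenue=5, Supply=10]  = 5

5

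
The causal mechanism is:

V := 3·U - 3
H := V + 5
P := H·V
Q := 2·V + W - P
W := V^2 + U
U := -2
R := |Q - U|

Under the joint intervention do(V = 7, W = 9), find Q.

-61

Under do(V = 7, W = 9), each intervened variable's structural equation is replaced by its fixed value.
H = V + 5  [with V=7]  = 12
P = H·V  [with H=12, V=7]  = 84
Q = 2·V + W - P  [with V=7, W=9, P=84]  = -61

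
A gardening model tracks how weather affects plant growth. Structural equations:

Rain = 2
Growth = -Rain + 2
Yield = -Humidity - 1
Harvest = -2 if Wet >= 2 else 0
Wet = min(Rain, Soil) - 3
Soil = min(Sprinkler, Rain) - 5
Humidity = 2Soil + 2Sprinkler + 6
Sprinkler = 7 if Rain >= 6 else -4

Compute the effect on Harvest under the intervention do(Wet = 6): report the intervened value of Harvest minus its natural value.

do(Wet=6) replaces the equation Wet = min(Rain, Soil) - 3 with the constant Wet = 6.
Harvest = -2 if Wet >= 2 else 0  [with Wet=6]  = -2
Without intervention: Sprinkler = 7 if Rain >= 6 else -4  [with Rain=2]  = -4; Soil = min(Sprinkler, Rain) - 5  [with Sprinkler=-4, Rain=2]  = -9; Wet = min(Rain, Soil) - 3  [with Rain=2, Soil=-9]  = -12; Harvest = -2 if Wet >= 2 else 0  [with Wet=-12]  = 0.
Change = -2 − 0 = -2.

-2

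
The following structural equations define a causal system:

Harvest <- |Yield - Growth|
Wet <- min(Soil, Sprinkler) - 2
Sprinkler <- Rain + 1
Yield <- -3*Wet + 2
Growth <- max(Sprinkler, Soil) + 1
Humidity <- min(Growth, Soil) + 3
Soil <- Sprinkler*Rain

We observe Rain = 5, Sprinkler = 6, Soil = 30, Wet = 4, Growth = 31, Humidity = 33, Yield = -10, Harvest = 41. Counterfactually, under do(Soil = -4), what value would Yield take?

The intervention breaks the incoming arrows to Soil: Soil <- Sprinkler*Rain no longer applies, and Soil = -4.
Sprinkler = Rain + 1  [with Rain=5]  = 6
Wet = min(Soil, Sprinkler) - 2  [with Soil=-4, Sprinkler=6]  = -6
Yield = -3*Wet + 2  [with Wet=-6]  = 20

20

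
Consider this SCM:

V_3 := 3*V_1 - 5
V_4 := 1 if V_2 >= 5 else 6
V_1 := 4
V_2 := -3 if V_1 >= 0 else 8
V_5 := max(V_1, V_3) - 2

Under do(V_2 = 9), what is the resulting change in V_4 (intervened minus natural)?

-5

Under do(V_2=9), the mechanism V_2 := -3 if V_1 >= 0 else 8 is discarded; V_2 is fixed at 9.
V_4 = 1 if V_2 >= 5 else 6  [with V_2=9]  = 1
Without intervention: V_2 = -3 if V_1 >= 0 else 8  [with V_1=4]  = -3; V_4 = 1 if V_2 >= 5 else 6  [with V_2=-3]  = 6.
Change = 1 − 6 = -5.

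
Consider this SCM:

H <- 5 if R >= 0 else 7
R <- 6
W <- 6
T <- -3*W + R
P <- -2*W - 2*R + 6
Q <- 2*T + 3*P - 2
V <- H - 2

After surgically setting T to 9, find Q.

do(T=9) replaces the equation T <- -3*W + R with the constant T = 9.
P = -2*W - 2*R + 6  [with W=6, R=6]  = -18
Q = 2*T + 3*P - 2  [with T=9, P=-18]  = -38

-38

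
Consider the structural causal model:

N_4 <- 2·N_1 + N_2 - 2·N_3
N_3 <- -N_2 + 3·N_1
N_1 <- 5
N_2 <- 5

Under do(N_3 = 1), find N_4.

The intervention breaks the incoming arrows to N_3: N_3 <- -N_2 + 3·N_1 no longer applies, and N_3 = 1.
N_4 = 2·N_1 + N_2 - 2·N_3  [with N_1=5, N_2=5, N_3=1]  = 13

13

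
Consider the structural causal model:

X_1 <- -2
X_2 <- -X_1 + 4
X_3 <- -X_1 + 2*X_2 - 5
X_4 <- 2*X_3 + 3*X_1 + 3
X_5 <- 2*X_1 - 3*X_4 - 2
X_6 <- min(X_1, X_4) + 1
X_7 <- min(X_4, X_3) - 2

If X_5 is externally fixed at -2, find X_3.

9

do(X_5=-2) replaces the equation X_5 <- 2*X_1 - 3*X_4 - 2 with the constant X_5 = -2.
X_3 is not downstream of the intervention, so its value is determined by the original equations.
X_2 = -X_1 + 4  [with X_1=-2]  = 6
X_3 = -X_1 + 2*X_2 - 5  [with X_1=-2, X_2=6]  = 9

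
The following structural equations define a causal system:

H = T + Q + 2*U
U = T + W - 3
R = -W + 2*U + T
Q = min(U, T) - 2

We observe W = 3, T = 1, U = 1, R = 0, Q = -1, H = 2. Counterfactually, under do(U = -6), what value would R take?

The intervention breaks the incoming arrows to U: U = T + W - 3 no longer applies, and U = -6.
R = -W + 2*U + T  [with W=3, U=-6, T=1]  = -14

-14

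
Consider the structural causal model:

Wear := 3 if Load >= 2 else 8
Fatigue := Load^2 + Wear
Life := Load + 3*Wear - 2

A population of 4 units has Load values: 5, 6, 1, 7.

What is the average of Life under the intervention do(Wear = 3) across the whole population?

11.75

Every unit gets Wear=3 under the intervention. Life values become 12, 13, 8, 14; E[Life|do(Wear=3)] = 11.75.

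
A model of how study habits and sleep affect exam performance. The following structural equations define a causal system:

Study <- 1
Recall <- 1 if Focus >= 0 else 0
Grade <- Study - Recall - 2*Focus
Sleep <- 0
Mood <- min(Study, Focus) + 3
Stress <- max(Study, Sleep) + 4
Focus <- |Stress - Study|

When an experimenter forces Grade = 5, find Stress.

5

Intervening sets Grade = 5 and removes its equation (Grade <- Study - Recall - 2*Focus).
Stress is not downstream of the intervention, so its value is determined by the original equations.
Stress = max(Study, Sleep) + 4  [with Study=1, Sleep=0]  = 5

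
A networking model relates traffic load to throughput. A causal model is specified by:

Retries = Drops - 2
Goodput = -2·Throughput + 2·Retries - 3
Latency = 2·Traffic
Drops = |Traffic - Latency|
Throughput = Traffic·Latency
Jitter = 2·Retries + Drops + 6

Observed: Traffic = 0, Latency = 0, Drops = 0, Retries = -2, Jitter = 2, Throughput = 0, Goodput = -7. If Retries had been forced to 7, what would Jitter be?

20

Intervening sets Retries = 7 and removes its equation (Retries = Drops - 2).
Latency = 2·Traffic  [with Traffic=0]  = 0
Drops = |Traffic - Latency|  [with Traffic=0, Latency=0]  = 0
Jitter = 2·Retries + Drops + 6  [with Retries=7, Drops=0]  = 20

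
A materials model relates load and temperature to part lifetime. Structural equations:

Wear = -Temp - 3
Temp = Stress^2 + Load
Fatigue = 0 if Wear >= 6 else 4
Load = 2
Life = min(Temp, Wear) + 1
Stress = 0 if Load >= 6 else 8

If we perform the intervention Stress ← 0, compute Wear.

Under do(Stress=0), the mechanism Stress = 0 if Load >= 6 else 8 is discarded; Stress is fixed at 0.
Temp = Stress^2 + Load  [with Stress=0, Load=2]  = 2
Wear = -Temp - 3  [with Temp=2]  = -5

-5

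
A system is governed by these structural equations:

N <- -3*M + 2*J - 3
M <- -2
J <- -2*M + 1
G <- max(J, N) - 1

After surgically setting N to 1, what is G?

4

The intervention breaks the incoming arrows to N: N <- -3*M + 2*J - 3 no longer applies, and N = 1.
J = -2*M + 1  [with M=-2]  = 5
G = max(J, N) - 1  [with J=5, N=1]  = 4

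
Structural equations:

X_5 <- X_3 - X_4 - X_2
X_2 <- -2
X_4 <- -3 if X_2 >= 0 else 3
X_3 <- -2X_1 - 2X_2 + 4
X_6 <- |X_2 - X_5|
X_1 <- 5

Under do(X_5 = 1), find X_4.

The intervention breaks the incoming arrows to X_5: X_5 <- X_3 - X_4 - X_2 no longer applies, and X_5 = 1.
Since X_4 is not a descendant of the intervened variable, it is unaffected.
X_4 = -3 if X_2 >= 0 else 3  [with X_2=-2]  = 3

3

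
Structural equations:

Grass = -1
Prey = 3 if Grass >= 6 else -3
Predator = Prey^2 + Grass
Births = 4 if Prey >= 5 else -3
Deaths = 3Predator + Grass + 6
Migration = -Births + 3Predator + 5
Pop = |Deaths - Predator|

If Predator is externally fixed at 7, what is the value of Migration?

29

The intervention breaks the incoming arrows to Predator: Predator = Prey^2 + Grass no longer applies, and Predator = 7.
Prey = 3 if Grass >= 6 else -3  [with Grass=-1]  = -3
Births = 4 if Prey >= 5 else -3  [with Prey=-3]  = -3
Migration = -Births + 3Predator + 5  [with Births=-3, Predator=7]  = 29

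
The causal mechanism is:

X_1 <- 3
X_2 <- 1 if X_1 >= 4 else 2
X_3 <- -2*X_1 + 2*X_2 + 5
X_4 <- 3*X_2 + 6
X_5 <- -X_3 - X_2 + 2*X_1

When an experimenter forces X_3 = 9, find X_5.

-5

do(X_3=9) replaces the equation X_3 <- -2*X_1 + 2*X_2 + 5 with the constant X_3 = 9.
X_2 = 1 if X_1 >= 4 else 2  [with X_1=3]  = 2
X_5 = -X_3 - X_2 + 2*X_1  [with X_3=9, X_2=2, X_1=3]  = -5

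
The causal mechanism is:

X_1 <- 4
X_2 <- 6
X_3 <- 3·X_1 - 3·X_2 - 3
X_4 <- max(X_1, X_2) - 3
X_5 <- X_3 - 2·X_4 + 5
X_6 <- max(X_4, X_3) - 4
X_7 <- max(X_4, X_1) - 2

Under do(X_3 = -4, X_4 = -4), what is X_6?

Setting X_3 = -4, X_4 = -4 by intervention discards those variables' equations.
X_6 = max(X_4, X_3) - 4  [with X_4=-4, X_3=-4]  = -8

-8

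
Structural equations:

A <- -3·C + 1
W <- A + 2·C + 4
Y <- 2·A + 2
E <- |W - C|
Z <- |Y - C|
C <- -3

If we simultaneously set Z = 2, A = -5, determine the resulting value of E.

4

The joint intervention fixes Z = 2, A = -5, removing each variable's own equation.
W = A + 2·C + 4  [with A=-5, C=-3]  = -7
E = |W - C|  [with W=-7, C=-3]  = 4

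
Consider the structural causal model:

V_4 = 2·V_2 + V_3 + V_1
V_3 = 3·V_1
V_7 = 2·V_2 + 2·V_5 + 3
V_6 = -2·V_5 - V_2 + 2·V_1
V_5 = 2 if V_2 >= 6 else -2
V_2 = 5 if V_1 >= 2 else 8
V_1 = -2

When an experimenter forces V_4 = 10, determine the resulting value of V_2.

The intervention breaks the incoming arrows to V_4: V_4 = 2·V_2 + V_3 + V_1 no longer applies, and V_4 = 10.
Since V_2 is not a descendant of the intervened variable, it is unaffected.
V_2 = 5 if V_1 >= 2 else 8  [with V_1=-2]  = 8

8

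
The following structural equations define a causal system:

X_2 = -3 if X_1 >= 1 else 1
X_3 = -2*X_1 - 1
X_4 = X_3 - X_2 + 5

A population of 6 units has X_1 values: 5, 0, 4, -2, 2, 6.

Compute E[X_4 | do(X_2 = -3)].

do(X_2=-3) breaks X_2's dependence on X_1. With X_2=-3 fixed, X_4 across the units is -3, 7, -1, 11, 3, -5, mean 2.

2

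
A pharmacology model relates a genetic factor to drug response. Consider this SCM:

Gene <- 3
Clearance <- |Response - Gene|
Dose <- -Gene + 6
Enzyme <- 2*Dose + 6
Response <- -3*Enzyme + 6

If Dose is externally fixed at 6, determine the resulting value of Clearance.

51

do(Dose=6) replaces the equation Dose <- -Gene + 6 with the constant Dose = 6.
Enzyme = 2*Dose + 6  [with Dose=6]  = 18
Response = -3*Enzyme + 6  [with Enzyme=18]  = -48
Clearance = |Response - Gene|  [with Response=-48, Gene=3]  = 51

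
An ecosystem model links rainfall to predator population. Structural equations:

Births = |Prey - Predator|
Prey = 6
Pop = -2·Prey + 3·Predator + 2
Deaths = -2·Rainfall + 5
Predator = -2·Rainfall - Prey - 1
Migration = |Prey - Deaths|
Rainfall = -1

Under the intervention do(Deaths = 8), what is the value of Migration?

2

The intervention breaks the incoming arrows to Deaths: Deaths = -2·Rainfall + 5 no longer applies, and Deaths = 8.
Migration = |Prey - Deaths|  [with Prey=6, Deaths=8]  = 2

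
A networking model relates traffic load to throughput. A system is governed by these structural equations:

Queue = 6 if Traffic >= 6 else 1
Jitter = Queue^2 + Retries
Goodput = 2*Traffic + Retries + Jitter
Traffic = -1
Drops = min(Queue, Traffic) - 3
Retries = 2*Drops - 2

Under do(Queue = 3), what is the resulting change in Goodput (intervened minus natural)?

Under do(Queue=3), the mechanism Queue = 6 if Traffic >= 6 else 1 is discarded; Queue is fixed at 3.
Drops = min(Queue, Traffic) - 3  [with Queue=3, Traffic=-1]  = -4
Retries = 2*Drops - 2  [with Drops=-4]  = -10
Jitter = Queue^2 + Retries  [with Queue=3, Retries=-10]  = -1
Goodput = 2*Traffic + Retries + Jitter  [with Traffic=-1, Retries=-10, Jitter=-1]  = -13
Without intervention: Queue = 6 if Traffic >= 6 else 1  [with Traffic=-1]  = 1; Drops = min(Queue, Traffic) - 3  [with Queue=1, Traffic=-1]  = -4; Retries = 2*Drops - 2  [with Drops=-4]  = -10; Jitter = Queue^2 + Retries  [with Queue=1, Retries=-10]  = -9; Goodput = 2*Traffic + Retries + Jitter  [with Traffic=-1, Retries=-10, Jitter=-9]  = -21.
Change = -13 − (-21) = 8.

8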